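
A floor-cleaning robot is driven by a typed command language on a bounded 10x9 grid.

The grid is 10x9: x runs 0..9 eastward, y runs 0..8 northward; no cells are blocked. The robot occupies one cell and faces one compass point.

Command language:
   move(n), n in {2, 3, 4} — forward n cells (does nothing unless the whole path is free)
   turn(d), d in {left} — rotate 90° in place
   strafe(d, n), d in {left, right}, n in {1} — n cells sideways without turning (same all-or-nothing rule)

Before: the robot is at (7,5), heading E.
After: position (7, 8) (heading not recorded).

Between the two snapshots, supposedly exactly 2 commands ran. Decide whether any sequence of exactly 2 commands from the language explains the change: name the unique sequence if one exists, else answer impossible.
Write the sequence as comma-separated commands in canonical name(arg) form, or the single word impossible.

key: running move(3) before turn(left) would end elsewhere — order is forced
t0: at (7,5), heading E
t=1 turn(left) ⇒ at (7,5), heading N
t=2 move(3) ⇒ at (7,8), heading N
all 36 alternatives checked — unique.

turn(left), move(3)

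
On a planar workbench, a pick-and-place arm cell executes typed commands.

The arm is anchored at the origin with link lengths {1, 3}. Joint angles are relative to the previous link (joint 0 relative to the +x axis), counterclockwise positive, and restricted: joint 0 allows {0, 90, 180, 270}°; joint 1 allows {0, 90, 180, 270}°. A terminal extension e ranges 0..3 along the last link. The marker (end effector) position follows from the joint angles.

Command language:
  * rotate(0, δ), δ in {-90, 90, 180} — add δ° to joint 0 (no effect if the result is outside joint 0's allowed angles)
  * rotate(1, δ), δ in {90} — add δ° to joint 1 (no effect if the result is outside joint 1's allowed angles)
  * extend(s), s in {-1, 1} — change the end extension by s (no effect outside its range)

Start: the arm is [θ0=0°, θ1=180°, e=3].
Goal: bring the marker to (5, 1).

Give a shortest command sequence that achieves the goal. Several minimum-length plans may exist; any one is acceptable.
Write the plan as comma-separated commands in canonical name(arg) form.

rotate(0, 90), rotate(1, 90), extend(-1)

begin: [θ0=0°, θ1=180°, e=3]
step 1 (rotate(0, 90)): [θ0=90°, θ1=180°, e=3]
step 2 (rotate(1, 90)): [θ0=90°, θ1=270°, e=3]
step 3 (extend(-1)): [θ0=90°, θ1=270°, e=2]
no 2-step plan works, so 3 is optimal.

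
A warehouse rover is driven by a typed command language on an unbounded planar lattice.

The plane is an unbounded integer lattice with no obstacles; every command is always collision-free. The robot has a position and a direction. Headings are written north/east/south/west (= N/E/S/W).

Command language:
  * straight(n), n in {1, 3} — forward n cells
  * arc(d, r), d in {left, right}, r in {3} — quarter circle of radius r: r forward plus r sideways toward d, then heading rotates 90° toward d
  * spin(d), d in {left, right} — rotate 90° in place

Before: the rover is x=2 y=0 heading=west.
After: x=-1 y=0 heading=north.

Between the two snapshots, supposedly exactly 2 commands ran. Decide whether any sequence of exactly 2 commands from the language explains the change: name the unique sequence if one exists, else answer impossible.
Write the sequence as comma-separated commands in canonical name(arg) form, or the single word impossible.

straight(3), spin(right)

key: running spin(right) before straight(3) would end elsewhere — order is forced
begin: x=2 y=0 heading=west
step 1 (straight(3)): x=-1 y=0 heading=west
step 2 (spin(right)): x=-1 y=0 heading=north
no other 2-command option fits: unique.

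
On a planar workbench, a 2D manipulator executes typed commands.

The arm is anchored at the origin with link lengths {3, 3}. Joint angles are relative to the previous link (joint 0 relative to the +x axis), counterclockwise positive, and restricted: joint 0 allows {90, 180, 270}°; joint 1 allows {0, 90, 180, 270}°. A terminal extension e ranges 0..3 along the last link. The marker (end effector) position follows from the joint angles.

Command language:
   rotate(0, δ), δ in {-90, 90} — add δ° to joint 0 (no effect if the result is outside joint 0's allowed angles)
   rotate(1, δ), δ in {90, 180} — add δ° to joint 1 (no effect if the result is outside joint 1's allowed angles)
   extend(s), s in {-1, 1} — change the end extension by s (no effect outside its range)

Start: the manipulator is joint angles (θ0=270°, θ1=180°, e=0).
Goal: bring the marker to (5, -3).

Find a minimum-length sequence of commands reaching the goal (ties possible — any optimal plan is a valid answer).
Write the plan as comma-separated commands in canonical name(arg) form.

rotate(1, 90), extend(1), extend(1), rotate(1, 180)

initial: joint angles (θ0=270°, θ1=180°, e=0)
1. rotate(1, 90) → joint angles (θ0=270°, θ1=270°, e=0)
2. extend(1) → joint angles (θ0=270°, θ1=270°, e=1)
3. extend(1) → joint angles (θ0=270°, θ1=270°, e=2)
4. rotate(1, 180) → joint angles (θ0=270°, θ1=90°, e=2)
nothing shorter than 4 reaches the goal.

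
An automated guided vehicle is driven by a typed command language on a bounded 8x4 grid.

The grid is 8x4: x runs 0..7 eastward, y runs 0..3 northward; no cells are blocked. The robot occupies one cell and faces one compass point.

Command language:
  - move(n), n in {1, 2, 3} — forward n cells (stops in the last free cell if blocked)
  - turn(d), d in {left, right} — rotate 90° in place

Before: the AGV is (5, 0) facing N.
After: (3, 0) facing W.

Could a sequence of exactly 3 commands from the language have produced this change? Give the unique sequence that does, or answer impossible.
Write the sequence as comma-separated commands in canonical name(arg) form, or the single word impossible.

turn(left), move(1), move(1)

key: running move(1) before turn(left) would end elsewhere — order is forced
begin: (5, 0) facing N
step 1 (turn(left)): (5, 0) facing W
step 2 (move(1)): (4, 0) facing W
step 3 (move(1)): (3, 0) facing W
all 125 alternatives checked — unique.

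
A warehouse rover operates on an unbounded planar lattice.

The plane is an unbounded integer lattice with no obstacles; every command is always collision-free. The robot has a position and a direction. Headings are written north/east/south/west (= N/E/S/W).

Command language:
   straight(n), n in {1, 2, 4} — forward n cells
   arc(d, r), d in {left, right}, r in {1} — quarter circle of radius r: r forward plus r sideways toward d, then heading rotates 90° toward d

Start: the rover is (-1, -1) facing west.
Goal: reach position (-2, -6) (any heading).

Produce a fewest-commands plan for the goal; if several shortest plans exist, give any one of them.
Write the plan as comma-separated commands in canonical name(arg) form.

begin: (-1, -1) facing west
step 1 (arc(left, 1)): (-2, -2) facing south
step 2 (straight(4)): (-2, -6) facing south
shorter routes all fall short; 2 is best.

arc(left, 1), straight(4)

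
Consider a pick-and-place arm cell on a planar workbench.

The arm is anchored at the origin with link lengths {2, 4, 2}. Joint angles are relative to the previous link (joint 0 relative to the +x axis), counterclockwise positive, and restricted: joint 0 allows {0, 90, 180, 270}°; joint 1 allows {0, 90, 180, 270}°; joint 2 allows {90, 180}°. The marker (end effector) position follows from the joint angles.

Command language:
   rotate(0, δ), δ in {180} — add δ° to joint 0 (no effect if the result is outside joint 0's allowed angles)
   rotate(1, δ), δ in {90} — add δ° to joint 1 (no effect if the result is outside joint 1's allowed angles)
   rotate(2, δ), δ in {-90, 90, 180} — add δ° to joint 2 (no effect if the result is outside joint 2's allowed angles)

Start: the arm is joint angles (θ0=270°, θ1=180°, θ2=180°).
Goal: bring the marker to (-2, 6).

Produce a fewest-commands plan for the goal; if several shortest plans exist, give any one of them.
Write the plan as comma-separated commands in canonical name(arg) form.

rotate(1, 90), rotate(1, 90), rotate(0, 180), rotate(2, -90)

t0: joint angles (θ0=270°, θ1=180°, θ2=180°)
t=1 rotate(1, 90) ⇒ joint angles (θ0=270°, θ1=270°, θ2=180°)
t=2 rotate(1, 90) ⇒ joint angles (θ0=270°, θ1=0°, θ2=180°)
t=3 rotate(0, 180) ⇒ joint angles (θ0=90°, θ1=0°, θ2=180°)
t=4 rotate(2, -90) ⇒ joint angles (θ0=90°, θ1=0°, θ2=90°)
nothing shorter than 4 reaches the goal.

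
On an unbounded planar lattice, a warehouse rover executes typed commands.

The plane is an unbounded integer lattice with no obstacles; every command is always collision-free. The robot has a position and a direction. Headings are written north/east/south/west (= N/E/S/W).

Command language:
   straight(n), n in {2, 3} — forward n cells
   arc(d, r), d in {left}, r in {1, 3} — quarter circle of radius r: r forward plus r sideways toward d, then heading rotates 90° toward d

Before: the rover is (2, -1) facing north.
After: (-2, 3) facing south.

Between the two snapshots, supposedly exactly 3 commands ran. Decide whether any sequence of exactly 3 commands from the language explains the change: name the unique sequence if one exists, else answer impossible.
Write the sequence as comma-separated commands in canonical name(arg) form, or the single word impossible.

key: cell and facing (now S) both changed — the 3 commands mix motion and turning
from: (2, -1) facing north
[1] after straight(2): (2, 1) facing north
[2] after arc(left, 3): (-1, 4) facing west
[3] after arc(left, 1): (-2, 3) facing south
no rival 3-sequence matches.

straight(2), arc(left, 3), arc(left, 1)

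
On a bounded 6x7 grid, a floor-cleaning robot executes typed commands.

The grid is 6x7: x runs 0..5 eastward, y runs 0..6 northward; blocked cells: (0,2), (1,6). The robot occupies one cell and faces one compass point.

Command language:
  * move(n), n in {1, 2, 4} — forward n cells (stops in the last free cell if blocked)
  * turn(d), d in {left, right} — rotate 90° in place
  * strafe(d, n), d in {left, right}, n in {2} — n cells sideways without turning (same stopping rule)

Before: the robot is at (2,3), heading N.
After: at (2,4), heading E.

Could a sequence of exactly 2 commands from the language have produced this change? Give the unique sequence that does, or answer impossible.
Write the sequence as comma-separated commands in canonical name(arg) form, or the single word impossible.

move(1), turn(right)

key: position moved to (2,4) AND the heading swung to E — translation plus rotation needed
from: at (2,3), heading N
1. move(1) → at (2,4), heading N
2. turn(right) → at (2,4), heading E
no other 2-command option fits: unique.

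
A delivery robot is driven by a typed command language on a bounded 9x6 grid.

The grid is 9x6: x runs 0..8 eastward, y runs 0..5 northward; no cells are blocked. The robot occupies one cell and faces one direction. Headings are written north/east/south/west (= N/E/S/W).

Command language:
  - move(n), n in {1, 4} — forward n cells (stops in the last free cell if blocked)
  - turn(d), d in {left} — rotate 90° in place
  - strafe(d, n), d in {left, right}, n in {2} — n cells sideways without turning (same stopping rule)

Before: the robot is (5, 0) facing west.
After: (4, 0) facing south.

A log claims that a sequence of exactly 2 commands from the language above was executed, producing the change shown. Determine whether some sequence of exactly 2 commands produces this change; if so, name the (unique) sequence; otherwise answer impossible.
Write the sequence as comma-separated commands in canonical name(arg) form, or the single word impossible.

move(1), turn(left)

key: running turn(left) before move(1) would end elsewhere — order is forced
begin: (5, 0) facing west
1. move(1) → (4, 0) facing west
2. turn(left) → (4, 0) facing south
no other 2-command option fits: unique.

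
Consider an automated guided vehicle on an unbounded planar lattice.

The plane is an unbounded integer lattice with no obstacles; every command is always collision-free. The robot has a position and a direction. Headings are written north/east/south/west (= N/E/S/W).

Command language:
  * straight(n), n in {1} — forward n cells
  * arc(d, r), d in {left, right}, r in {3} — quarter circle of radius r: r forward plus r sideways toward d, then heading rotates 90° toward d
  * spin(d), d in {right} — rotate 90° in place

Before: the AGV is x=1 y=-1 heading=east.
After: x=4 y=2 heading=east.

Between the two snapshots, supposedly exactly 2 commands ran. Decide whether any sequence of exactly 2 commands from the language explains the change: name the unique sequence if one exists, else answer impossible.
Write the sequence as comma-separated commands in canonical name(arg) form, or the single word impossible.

arc(left, 3), spin(right)

key: still facing E at the end — net rotation zero over 2 steps
initial: x=1 y=-1 heading=east
1. arc(left, 3) → x=4 y=2 heading=north
2. spin(right) → x=4 y=2 heading=east
all 16 alternatives checked — unique.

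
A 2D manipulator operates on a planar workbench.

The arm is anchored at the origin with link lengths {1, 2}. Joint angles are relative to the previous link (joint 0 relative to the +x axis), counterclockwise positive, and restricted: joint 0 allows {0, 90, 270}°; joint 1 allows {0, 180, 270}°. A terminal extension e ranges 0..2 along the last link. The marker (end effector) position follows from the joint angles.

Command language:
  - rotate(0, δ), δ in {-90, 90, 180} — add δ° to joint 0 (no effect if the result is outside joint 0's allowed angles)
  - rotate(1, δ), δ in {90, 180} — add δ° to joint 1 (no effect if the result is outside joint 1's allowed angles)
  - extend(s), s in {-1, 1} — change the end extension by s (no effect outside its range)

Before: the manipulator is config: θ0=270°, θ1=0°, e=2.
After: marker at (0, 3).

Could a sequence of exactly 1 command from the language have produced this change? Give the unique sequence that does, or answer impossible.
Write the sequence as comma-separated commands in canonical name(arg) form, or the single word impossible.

from: config: θ0=270°, θ1=0°, e=2
step 1 (rotate(1, 180)): config: θ0=270°, θ1=180°, e=2
no rival 1-sequence matches.

rotate(1, 180)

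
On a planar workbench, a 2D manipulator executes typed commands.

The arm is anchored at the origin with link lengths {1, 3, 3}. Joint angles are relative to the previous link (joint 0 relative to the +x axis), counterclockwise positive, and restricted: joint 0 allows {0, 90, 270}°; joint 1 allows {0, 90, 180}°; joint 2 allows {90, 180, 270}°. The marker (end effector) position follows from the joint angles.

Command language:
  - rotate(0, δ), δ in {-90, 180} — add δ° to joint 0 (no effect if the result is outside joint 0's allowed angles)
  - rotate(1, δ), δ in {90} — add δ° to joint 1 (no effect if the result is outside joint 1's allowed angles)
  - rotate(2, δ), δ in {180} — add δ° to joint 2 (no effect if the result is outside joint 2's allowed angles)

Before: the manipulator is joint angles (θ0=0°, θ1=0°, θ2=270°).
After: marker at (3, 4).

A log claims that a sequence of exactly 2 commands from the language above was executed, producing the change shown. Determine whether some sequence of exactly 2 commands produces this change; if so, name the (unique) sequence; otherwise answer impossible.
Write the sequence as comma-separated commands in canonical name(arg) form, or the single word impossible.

rotate(0, -90), rotate(0, 180)

key: order matters: swapping rotate(0, -90) and rotate(0, 180) lands elsewhere
begin: joint angles (θ0=0°, θ1=0°, θ2=270°)
step 1 (rotate(0, -90)): joint angles (θ0=270°, θ1=0°, θ2=270°)
step 2 (rotate(0, 180)): joint angles (θ0=90°, θ1=0°, θ2=270°)
no other 2-command option fits: unique.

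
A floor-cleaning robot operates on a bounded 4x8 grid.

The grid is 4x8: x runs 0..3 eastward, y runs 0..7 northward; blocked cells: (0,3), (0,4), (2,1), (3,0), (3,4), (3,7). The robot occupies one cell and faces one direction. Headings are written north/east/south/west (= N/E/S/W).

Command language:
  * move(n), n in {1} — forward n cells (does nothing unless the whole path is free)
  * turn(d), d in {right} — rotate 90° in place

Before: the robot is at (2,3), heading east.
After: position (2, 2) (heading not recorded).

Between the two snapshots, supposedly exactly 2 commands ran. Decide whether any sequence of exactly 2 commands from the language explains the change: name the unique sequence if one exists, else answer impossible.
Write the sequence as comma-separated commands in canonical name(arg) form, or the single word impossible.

turn(right), move(1)

key: order matters: swapping turn(right) and move(1) lands elsewhere
t0: at (2,3), heading east
[1] after turn(right): at (2,3), heading south
[2] after move(1): at (2,2), heading south
no other 2-command option fits: unique.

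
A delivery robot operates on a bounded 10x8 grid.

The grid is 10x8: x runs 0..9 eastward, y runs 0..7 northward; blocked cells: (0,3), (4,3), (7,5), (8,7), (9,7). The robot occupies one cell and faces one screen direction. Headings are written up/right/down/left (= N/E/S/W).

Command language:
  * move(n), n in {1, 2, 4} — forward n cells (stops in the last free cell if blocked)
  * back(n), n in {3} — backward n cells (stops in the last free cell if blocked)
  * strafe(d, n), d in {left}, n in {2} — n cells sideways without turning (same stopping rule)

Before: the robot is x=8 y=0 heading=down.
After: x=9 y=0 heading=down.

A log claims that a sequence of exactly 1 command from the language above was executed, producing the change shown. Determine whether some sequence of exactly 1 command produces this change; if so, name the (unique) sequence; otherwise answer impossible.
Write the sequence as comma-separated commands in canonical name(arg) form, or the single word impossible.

strafe(left, 2)

key: still facing S — the one step turns nothing
from: x=8 y=0 heading=down
step 1 (strafe(left, 2)): x=9 y=0 heading=down
no other 1-command option fits: unique.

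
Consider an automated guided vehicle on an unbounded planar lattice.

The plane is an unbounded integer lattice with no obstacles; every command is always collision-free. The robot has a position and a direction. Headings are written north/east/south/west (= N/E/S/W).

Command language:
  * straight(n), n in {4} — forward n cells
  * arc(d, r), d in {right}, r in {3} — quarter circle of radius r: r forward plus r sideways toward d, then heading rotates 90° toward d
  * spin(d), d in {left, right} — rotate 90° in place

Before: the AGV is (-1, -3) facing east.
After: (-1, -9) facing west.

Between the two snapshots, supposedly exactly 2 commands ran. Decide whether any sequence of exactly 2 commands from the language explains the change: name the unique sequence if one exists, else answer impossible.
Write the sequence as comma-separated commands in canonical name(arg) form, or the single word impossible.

arc(right, 3), arc(right, 3)

key: cell and facing (now W) both changed — the 2 commands mix motion and turning
begin: (-1, -3) facing east
t=1 arc(right, 3) ⇒ (2, -6) facing south
t=2 arc(right, 3) ⇒ (-1, -9) facing west
no other 2-command option fits: unique.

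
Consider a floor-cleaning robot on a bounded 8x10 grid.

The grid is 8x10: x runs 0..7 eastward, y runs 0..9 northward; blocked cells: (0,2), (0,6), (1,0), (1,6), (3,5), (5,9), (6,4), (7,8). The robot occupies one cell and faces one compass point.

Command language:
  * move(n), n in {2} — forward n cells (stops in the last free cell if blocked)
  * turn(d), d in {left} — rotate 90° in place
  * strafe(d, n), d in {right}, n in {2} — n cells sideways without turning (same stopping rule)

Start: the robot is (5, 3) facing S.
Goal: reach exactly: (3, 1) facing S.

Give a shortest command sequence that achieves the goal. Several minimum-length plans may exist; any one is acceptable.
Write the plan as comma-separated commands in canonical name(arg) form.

strafe(right, 2), move(2)

begin: (5, 3) facing S
step 1 (strafe(right, 2)): (3, 3) facing S
step 2 (move(2)): (3, 1) facing S
nothing shorter than 2 reaches the goal.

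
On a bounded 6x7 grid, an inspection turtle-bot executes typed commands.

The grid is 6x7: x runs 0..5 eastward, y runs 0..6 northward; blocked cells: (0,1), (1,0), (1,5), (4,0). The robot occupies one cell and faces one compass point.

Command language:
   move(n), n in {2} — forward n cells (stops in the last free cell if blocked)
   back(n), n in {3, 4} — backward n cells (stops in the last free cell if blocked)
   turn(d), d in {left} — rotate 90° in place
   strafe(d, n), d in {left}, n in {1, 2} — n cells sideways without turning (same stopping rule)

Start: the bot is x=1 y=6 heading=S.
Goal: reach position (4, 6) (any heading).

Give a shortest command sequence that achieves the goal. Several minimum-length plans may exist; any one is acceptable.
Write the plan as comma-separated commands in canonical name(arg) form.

begin: x=1 y=6 heading=S
step 1 (strafe(left, 1)): x=2 y=6 heading=S
step 2 (strafe(left, 2)): x=4 y=6 heading=S
no 1-step plan works, so 2 is optimal.

strafe(left, 1), strafe(left, 2)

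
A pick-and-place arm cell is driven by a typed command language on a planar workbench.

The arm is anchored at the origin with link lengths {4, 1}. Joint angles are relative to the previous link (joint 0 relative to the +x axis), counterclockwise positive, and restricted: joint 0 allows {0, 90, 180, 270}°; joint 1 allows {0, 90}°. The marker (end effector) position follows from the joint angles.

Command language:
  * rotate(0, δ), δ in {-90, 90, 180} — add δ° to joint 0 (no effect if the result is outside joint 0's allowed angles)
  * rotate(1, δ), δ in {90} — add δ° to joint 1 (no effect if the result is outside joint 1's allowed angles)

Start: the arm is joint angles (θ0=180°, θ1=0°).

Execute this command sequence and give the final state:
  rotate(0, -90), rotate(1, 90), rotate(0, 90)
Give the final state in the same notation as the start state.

t0: joint angles (θ0=180°, θ1=0°)
t=1 rotate(0, -90) ⇒ joint angles (θ0=90°, θ1=0°)
t=2 rotate(1, 90) ⇒ joint angles (θ0=90°, θ1=90°)
t=3 rotate(0, 90) ⇒ joint angles (θ0=180°, θ1=90°)

joint angles (θ0=180°, θ1=90°)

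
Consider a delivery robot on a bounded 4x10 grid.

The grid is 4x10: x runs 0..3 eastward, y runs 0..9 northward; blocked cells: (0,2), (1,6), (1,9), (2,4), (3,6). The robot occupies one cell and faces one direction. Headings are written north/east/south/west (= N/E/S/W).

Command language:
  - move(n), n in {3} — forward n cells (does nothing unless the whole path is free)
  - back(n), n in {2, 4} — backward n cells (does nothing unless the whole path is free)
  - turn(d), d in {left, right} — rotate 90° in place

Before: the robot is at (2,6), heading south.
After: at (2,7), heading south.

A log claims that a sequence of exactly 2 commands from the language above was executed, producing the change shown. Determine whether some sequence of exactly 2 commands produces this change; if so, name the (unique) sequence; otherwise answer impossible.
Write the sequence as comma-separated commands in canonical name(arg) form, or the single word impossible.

impossible

every 2-command combo misses the target.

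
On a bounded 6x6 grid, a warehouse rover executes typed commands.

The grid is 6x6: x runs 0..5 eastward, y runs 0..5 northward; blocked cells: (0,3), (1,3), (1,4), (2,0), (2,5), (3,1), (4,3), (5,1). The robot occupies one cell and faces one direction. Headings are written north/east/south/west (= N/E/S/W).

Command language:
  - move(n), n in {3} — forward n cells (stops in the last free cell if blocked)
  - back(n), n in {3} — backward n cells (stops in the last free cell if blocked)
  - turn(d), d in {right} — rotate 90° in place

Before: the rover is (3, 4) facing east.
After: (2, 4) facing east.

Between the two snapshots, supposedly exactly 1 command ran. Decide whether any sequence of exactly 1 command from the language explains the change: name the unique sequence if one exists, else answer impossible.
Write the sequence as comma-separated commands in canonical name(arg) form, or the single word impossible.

back(3)

key: heading stays E — the single command does not turn
start: (3, 4) facing east
t=1 back(3) ⇒ (2, 4) facing east
no other 1-command option fits: unique.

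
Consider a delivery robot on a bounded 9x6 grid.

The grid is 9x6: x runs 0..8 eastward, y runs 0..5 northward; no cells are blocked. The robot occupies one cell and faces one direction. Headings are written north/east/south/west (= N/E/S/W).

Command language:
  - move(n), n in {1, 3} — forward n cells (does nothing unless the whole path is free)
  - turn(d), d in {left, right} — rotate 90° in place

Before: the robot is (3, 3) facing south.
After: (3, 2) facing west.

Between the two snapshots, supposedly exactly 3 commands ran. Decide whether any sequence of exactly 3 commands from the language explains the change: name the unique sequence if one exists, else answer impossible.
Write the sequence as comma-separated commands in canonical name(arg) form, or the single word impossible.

move(1), move(3), turn(right)

key: position moved to (3,2) AND the heading swung to W — translation plus rotation needed
start: (3, 3) facing south
1. move(1) → (3, 2) facing south
2. move(3) → (3, 2) facing south
3. turn(right) → (3, 2) facing west
all 64 alternatives checked — unique.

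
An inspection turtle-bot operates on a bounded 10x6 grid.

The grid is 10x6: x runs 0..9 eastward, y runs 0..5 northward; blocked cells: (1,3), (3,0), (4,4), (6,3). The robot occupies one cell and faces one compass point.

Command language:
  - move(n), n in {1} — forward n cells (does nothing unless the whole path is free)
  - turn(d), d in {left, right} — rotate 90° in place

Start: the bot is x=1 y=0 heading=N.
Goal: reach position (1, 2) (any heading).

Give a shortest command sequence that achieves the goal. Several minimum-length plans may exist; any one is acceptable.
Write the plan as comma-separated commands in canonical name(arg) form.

initial: x=1 y=0 heading=N
t=1 move(1) ⇒ x=1 y=1 heading=N
t=2 move(1) ⇒ x=1 y=2 heading=N
minimal: 2 command(s), checked below 2.

move(1), move(1)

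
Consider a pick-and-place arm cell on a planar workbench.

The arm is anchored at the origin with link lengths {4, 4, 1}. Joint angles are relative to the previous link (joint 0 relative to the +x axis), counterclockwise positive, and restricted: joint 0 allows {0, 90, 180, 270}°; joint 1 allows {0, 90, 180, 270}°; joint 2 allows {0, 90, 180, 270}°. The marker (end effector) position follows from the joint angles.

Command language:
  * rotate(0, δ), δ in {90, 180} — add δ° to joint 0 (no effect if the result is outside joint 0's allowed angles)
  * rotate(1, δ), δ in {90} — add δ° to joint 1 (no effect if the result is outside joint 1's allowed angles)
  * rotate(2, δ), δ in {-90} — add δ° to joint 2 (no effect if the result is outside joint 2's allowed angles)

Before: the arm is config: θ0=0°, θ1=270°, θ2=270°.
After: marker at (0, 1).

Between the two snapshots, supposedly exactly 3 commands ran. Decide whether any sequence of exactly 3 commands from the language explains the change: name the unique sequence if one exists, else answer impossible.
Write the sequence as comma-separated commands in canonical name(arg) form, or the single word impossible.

from: config: θ0=0°, θ1=270°, θ2=270°
1. rotate(1, 90) → config: θ0=0°, θ1=0°, θ2=270°
2. rotate(1, 90) → config: θ0=0°, θ1=90°, θ2=270°
3. rotate(1, 90) → config: θ0=0°, θ1=180°, θ2=270°
all 64 alternatives checked — unique.

rotate(1, 90), rotate(1, 90), rotate(1, 90)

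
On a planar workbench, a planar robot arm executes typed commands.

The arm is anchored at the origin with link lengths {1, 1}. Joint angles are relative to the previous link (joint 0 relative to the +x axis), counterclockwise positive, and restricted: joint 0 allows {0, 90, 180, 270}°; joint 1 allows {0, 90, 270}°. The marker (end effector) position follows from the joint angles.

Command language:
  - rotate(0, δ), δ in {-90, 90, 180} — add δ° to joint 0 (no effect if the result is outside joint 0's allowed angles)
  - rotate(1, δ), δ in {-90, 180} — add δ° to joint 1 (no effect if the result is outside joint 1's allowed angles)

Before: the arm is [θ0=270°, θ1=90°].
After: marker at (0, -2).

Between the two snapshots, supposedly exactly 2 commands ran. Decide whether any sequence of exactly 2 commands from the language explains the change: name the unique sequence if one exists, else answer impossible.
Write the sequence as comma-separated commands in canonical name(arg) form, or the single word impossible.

rotate(1, -90), rotate(1, 180)

key: running rotate(1, 180) before rotate(1, -90) would end elsewhere — order is forced
start: [θ0=270°, θ1=90°]
1. rotate(1, -90) → [θ0=270°, θ1=0°]
2. rotate(1, 180) → [θ0=270°, θ1=0°]
all 25 alternatives checked — unique.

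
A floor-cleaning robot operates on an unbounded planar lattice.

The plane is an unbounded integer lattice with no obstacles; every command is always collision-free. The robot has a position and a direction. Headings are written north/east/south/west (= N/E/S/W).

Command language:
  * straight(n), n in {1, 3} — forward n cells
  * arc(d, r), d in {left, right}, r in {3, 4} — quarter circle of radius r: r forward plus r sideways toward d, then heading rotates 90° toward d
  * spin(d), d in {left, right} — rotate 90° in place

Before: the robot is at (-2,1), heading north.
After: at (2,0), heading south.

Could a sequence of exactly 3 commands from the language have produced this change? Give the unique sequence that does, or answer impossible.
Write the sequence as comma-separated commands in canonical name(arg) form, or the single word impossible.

key: cell and facing (now S) both changed — the 3 commands mix motion and turning
begin: at (-2,1), heading north
t=1 straight(3) ⇒ at (-2,4), heading north
t=2 spin(right) ⇒ at (-2,4), heading east
t=3 arc(right, 4) ⇒ at (2,0), heading south
uniquely the one of 512 3-step routes that fits.

straight(3), spin(right), arc(right, 4)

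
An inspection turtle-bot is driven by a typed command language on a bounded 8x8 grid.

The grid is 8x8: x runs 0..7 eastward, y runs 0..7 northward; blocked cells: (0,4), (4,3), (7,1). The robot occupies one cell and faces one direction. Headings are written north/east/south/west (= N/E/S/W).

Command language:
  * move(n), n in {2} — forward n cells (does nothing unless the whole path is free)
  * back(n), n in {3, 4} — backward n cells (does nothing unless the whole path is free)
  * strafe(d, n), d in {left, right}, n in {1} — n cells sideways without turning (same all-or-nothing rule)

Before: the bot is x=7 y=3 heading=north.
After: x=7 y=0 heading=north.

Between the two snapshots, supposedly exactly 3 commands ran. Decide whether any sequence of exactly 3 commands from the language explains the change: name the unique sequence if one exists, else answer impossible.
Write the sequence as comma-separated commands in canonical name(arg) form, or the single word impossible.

strafe(left, 1), back(3), strafe(right, 1)

key: running strafe(right, 1) before strafe(left, 1) would end elsewhere — order is forced
t0: x=7 y=3 heading=north
step 1 (strafe(left, 1)): x=6 y=3 heading=north
step 2 (back(3)): x=6 y=0 heading=north
step 3 (strafe(right, 1)): x=7 y=0 heading=north
uniquely the one of 125 3-step routes that fits.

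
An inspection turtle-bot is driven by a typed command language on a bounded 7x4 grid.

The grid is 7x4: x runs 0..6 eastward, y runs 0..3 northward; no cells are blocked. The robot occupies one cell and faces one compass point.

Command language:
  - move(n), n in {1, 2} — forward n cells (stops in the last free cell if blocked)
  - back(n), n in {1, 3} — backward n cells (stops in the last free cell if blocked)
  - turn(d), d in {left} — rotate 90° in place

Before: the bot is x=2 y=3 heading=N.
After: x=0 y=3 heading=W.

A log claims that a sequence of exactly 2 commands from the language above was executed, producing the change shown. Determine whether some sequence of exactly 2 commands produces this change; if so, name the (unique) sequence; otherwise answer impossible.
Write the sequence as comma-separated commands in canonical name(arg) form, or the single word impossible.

key: cell and facing (now W) both changed — the 2 commands mix motion and turning
from: x=2 y=3 heading=N
1. turn(left) → x=2 y=3 heading=W
2. move(2) → x=0 y=3 heading=W
all 25 alternatives checked — unique.

turn(left), move(2)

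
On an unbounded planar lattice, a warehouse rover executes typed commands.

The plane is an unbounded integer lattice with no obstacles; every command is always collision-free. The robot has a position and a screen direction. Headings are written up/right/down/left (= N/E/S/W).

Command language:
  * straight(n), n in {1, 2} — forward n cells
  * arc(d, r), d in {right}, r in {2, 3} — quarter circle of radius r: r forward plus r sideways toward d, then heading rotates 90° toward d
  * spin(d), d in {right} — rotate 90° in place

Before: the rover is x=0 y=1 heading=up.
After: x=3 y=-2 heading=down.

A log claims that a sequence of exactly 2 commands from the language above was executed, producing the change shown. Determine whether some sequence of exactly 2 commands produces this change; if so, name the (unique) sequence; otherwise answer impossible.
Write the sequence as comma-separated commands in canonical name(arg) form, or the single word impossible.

key: order matters: swapping spin(right) and arc(right, 3) lands elsewhere
start: x=0 y=1 heading=up
t=1 spin(right) ⇒ x=0 y=1 heading=right
t=2 arc(right, 3) ⇒ x=3 y=-2 heading=down
uniquely the one of 25 2-step routes that fits.

spin(right), arc(right, 3)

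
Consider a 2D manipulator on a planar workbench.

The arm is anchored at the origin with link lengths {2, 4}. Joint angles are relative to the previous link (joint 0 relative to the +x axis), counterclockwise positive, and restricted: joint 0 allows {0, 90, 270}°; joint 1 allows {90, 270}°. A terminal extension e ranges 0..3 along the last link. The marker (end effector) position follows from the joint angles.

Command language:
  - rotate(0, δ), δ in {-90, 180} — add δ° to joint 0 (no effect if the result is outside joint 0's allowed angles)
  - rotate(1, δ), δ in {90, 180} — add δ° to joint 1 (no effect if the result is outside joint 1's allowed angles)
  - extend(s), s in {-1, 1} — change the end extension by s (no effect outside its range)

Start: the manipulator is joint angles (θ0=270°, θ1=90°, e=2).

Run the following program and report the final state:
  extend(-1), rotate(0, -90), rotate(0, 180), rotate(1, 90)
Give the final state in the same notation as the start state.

joint angles (θ0=90°, θ1=90°, e=1)

begin: joint angles (θ0=270°, θ1=90°, e=2)
t=1 extend(-1) ⇒ joint angles (θ0=270°, θ1=90°, e=1)
t=2 rotate(0, -90) ⇒ joint angles (θ0=270°, θ1=90°, e=1)
t=3 rotate(0, 180) ⇒ joint angles (θ0=90°, θ1=90°, e=1)
t=4 rotate(1, 90) ⇒ joint angles (θ0=90°, θ1=90°, e=1)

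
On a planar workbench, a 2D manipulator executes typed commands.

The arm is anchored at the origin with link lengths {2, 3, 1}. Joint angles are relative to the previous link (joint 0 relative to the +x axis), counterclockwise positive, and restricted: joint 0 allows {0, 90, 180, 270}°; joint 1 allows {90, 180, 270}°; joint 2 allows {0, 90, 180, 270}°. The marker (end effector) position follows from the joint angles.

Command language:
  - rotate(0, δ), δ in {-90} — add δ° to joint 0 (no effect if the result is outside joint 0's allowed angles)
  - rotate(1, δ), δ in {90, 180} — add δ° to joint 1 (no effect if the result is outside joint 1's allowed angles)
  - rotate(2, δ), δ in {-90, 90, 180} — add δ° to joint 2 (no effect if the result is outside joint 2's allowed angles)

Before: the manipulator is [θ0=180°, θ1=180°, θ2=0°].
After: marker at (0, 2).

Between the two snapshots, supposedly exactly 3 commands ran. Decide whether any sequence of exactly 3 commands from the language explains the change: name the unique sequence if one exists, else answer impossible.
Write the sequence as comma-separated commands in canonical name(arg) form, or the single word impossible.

t0: [θ0=180°, θ1=180°, θ2=0°]
1. rotate(0, -90) → [θ0=90°, θ1=180°, θ2=0°]
2. rotate(0, -90) → [θ0=0°, θ1=180°, θ2=0°]
3. rotate(0, -90) → [θ0=270°, θ1=180°, θ2=0°]
all 216 alternatives checked — unique.

rotate(0, -90), rotate(0, -90), rotate(0, -90)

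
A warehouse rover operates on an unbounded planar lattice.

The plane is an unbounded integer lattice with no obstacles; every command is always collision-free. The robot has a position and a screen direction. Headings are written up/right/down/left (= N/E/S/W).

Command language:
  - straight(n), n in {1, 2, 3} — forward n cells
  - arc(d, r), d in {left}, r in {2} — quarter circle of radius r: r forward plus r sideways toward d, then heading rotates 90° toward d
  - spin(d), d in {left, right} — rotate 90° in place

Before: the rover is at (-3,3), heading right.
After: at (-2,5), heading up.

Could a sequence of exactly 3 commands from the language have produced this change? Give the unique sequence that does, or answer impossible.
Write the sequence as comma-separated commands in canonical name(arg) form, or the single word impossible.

key: running straight(2) before straight(1) would end elsewhere — order is forced
from: at (-3,3), heading right
step 1 (straight(1)): at (-2,3), heading right
step 2 (spin(left)): at (-2,3), heading up
step 3 (straight(2)): at (-2,5), heading up
no rival 3-sequence matches.

straight(1), spin(left), straight(2)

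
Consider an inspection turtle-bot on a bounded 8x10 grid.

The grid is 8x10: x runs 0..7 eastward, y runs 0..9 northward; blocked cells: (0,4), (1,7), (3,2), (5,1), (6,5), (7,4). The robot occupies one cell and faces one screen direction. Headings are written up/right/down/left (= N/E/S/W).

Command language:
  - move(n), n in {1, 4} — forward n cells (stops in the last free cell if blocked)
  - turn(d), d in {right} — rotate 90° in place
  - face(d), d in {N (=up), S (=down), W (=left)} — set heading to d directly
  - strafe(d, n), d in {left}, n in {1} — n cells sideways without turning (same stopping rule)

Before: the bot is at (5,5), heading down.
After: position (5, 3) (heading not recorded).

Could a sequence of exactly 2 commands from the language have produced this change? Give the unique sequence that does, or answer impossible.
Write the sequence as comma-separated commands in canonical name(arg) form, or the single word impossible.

t0: at (5,5), heading down
1. move(1) → at (5,4), heading down
2. move(1) → at (5,3), heading down
no rival 2-sequence matches.

move(1), move(1)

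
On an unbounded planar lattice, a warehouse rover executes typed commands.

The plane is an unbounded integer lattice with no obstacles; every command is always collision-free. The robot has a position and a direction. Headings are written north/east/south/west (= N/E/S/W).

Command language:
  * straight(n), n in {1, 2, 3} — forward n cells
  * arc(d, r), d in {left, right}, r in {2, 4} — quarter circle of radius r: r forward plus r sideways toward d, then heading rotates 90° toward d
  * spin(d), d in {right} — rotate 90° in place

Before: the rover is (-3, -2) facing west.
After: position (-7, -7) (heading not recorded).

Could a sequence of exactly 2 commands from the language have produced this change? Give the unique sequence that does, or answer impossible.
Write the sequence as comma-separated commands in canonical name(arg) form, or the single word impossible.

arc(left, 4), straight(1)

key: order matters: swapping arc(left, 4) and straight(1) lands elsewhere
t0: (-3, -2) facing west
1. arc(left, 4) → (-7, -6) facing south
2. straight(1) → (-7, -7) facing south
uniquely the one of 64 2-step routes that fits.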